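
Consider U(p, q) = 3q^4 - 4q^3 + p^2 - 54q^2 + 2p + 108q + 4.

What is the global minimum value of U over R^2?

-456

U(p,q) separates as A(p) + B(q) + 4, so its minimum is min A + min B + 4.
A'(p) = 2p + 2 vanishes at p ∈ {-1}; B'(q) = 12(q - 3)(q - 1)(q + 3) vanishes at q ∈ {-3, 1, 3}.
Local minima of A (where A''>0): A(-1)=-1. Local minima of B: B(-3)=-459, B(3)=-27.
So the global minimum of U is A(-1) + B(-3) + 4 = -1 − 459 + 4 = -456, attained at (-1, -3).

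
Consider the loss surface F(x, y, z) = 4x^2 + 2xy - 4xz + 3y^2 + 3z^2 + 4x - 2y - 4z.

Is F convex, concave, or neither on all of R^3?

convex

F is quadratic, so its Hessian is the constant matrix H = [[8, 2, -4], [2, 6, 0], [-4, 0, 6]].
Leading principal minors: 8, 44, 168.
All positive ⇒ H ≻ 0 ⇒ convex.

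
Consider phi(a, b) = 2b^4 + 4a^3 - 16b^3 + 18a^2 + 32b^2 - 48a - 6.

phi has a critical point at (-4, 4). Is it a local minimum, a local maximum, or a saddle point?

saddle point

The mixed partial ∂²phi/∂a∂b is 0, so the Hessian at any point is diag(phi_aa, phi_bb) = diag(12(2a + 3), 8(3b^2 - 12b + 8)).
At (-4, 4): H = diag(-60, 64).
The eigenvalues have opposite signs, so H is indefinite: a saddle point.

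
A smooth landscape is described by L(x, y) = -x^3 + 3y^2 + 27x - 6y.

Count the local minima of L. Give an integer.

1

L separates as a function of x plus a function of y, so ∇L=0 decouples.
∂L/∂x = -3(x - 3)(x + 3) = 0 at x ∈ {-3, 3}; ∂L/∂y = 6(y - 1) = 0 at y ∈ {1}.
The Hessian is diagonal: diag(L_xx, L_yy). Second derivatives: L_xx(-3)=18, L_xx(3)=-18; L_yy(1)=6.
Local minima occur where both diagonal entries positive: (-3, 1). Count: 1.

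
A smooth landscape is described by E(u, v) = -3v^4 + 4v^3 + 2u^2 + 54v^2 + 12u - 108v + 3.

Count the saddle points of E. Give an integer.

2

E separates as a function of u plus a function of v, so ∇E=0 decouples.
∂E/∂u = 4(u + 3) = 0 at u ∈ {-3}; ∂E/∂v = -12(v - 3)(v - 1)(v + 3) = 0 at v ∈ {-3, 1, 3}.
The Hessian is diagonal: diag(E_uu, E_vv). Second derivatives: E_uu(-3)=4; E_vv(-3)=-288, E_vv(1)=96, E_vv(3)=-144.
Saddle points occur where the two diagonal entries have opposite signs: (-3, -3), (-3, 3). Count: 2.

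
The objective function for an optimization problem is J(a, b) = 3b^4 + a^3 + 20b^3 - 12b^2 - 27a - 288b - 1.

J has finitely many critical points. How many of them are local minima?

J separates as a function of a plus a function of b, so ∇J=0 decouples.
∂J/∂a = 3(a - 3)(a + 3) = 0 at a ∈ {-3, 3}; ∂J/∂b = 12(b - 2)(b + 3)(b + 4) = 0 at b ∈ {-4, -3, 2}.
The Hessian is diagonal: diag(J_aa, J_bb). Second derivatives: J_aa(-3)=-18, J_aa(3)=18; J_bb(-4)=72, J_bb(-3)=-60, J_bb(2)=360.
Local minima occur where both diagonal entries positive: (3, -4), (3, 2). Count: 2.

2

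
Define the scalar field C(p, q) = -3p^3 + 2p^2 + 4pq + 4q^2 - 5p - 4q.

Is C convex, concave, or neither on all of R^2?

neither

The term -3p^3 is cubic, so the Hessian is not constant.
∂²C/∂p² = -18p + 4, which takes both signs as p varies (negative for sufficiently large p). A diagonal entry of the Hessian changing sign means the Hessian is neither positive- nor negative-semidefinite on all of R^2.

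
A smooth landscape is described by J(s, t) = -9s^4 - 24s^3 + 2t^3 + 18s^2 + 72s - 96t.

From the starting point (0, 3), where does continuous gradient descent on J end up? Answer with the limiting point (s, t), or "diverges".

(-1, 4)

J is separable, so gradient descent decouples: s follows -∂J/∂s, t follows -∂J/∂t.
∂J/∂s = -36(s - 1)(s + 1)(s + 2); at s=0 this is 72, so s decreases.
∂J/∂t = 6(t - 4)(t + 4); at t=3 this is -42, so t increases.
s converges to its nearest critical value -1 (a local min of the s-part); t converges to 4. The iterate converges to (-1, 4).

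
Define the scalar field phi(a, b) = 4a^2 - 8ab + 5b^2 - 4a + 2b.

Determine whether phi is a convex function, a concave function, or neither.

convex

phi is quadratic, so its Hessian is the constant matrix H = [[8, -8], [-8, 10]].
det(H) = 16, tr(H) = 18.
det(H) > 0 and tr(H) > 0, so H is positive definite everywhere: convex.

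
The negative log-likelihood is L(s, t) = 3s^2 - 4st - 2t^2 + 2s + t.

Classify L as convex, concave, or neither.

L is quadratic, so its Hessian is the constant matrix H = [[6, -4], [-4, -4]].
det(H) = -40, tr(H) = 2.
det(H) < 0, so H is indefinite: neither convex nor concave.

neither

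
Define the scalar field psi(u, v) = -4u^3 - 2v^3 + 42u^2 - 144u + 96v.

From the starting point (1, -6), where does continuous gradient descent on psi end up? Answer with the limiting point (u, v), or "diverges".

(3, -4)

psi is separable, so gradient descent decouples: u follows -∂psi/∂u, v follows -∂psi/∂v.
∂psi/∂u = -12(u - 4)(u - 3); at u=1 this is -72, so u increases.
∂psi/∂v = -6(v - 4)(v + 4); at v=-6 this is -120, so v increases.
u converges to its nearest critical value 3 (a local min of the u-part); v converges to -4. The iterate converges to (3, -4).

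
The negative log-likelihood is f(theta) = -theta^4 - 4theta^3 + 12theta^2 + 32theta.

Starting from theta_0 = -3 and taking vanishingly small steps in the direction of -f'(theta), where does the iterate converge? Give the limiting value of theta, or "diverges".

-1

f'(theta) = -4(theta - 2)(theta + 1)(theta + 4), so f'(-3) = -40.
Gradient descent moves in the -f' direction, i.e. theta is increasing.
The nearest critical point in that direction is theta = -1, where f'' = 36 > 0 (a local minimum). The iterate converges there.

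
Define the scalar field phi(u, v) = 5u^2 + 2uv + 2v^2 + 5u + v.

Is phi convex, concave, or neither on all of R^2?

convex

phi is quadratic, so its Hessian is the constant matrix H = [[10, 2], [2, 4]].
det(H) = 36, tr(H) = 14.
det(H) > 0 and tr(H) > 0, so H is positive definite everywhere: convex.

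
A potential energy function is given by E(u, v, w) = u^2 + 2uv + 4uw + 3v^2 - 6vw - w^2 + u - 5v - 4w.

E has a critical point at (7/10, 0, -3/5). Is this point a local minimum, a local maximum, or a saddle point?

saddle point

The Hessian is constant: H = [[2, 2, 4], [2, 6, -6], [4, -6, -2]].
Leading principal minors: Δ₁ = 2, Δ₂ = 8, Δ₃ = -280.
The minors fit neither the all-positive nor the alternating-sign pattern, so H is indefinite: a saddle point.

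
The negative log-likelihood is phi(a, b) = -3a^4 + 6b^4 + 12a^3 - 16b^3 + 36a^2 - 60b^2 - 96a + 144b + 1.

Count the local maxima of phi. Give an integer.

2

phi separates as a function of a plus a function of b, so ∇phi=0 decouples.
∂phi/∂a = -12(a - 4)(a - 1)(a + 2) = 0 at a ∈ {-2, 1, 4}; ∂phi/∂b = 24(b - 3)(b - 1)(b + 2) = 0 at b ∈ {-2, 1, 3}.
The Hessian is diagonal: diag(phi_aa, phi_bb). Second derivatives: phi_aa(-2)=-216, phi_aa(1)=108, phi_aa(4)=-216; phi_bb(-2)=360, phi_bb(1)=-144, phi_bb(3)=240.
Local maxima occur where both diagonal entries negative: (-2, 1), (4, 1). Count: 2.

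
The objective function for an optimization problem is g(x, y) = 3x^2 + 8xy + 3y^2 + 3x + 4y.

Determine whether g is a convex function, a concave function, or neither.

neither

g is quadratic, so its Hessian is the constant matrix H = [[6, 8], [8, 6]].
det(H) = -28, tr(H) = 12.
det(H) < 0, so H is indefinite: neither convex nor concave.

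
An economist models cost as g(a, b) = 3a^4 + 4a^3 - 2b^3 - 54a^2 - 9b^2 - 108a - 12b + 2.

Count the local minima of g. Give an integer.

g separates as a function of a plus a function of b, so ∇g=0 decouples.
∂g/∂a = 12(a - 3)(a + 1)(a + 3) = 0 at a ∈ {-3, -1, 3}; ∂g/∂b = -6(b + 1)(b + 2) = 0 at b ∈ {-2, -1}.
The Hessian is diagonal: diag(g_aa, g_bb). Second derivatives: g_aa(-3)=144, g_aa(-1)=-96, g_aa(3)=288; g_bb(-2)=6, g_bb(-1)=-6.
Local minima occur where both diagonal entries positive: (-3, -2), (3, -2). Count: 2.

2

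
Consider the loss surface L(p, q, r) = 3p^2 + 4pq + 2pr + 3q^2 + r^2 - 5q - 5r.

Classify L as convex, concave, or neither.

convex

L is quadratic, so its Hessian is the constant matrix H = [[6, 4, 2], [4, 6, 0], [2, 0, 2]].
Leading principal minors: 6, 20, 16.
All positive ⇒ H ≻ 0 ⇒ convex.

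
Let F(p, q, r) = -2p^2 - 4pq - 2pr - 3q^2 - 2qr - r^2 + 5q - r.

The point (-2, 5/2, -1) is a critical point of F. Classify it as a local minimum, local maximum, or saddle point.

The Hessian is constant: H = [[-4, -4, -2], [-4, -6, -2], [-2, -2, -2]].
Leading principal minors: Δ₁ = -4, Δ₂ = 8, Δ₃ = -8.
The minors alternate sign starting negative (−, +, −), so H is negative definite: a local maximum.

local maximum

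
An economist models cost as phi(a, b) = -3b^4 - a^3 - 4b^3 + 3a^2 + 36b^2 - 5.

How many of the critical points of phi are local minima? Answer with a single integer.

phi separates as a function of a plus a function of b, so ∇phi=0 decouples.
∂phi/∂a = -3a(a - 2) = 0 at a ∈ {0, 2}; ∂phi/∂b = -12b(b - 2)(b + 3) = 0 at b ∈ {-3, 0, 2}.
The Hessian is diagonal: diag(phi_aa, phi_bb). Second derivatives: phi_aa(0)=6, phi_aa(2)=-6; phi_bb(-3)=-180, phi_bb(0)=72, phi_bb(2)=-120.
Local minima occur where both diagonal entries positive: (0, 0). Count: 1.

1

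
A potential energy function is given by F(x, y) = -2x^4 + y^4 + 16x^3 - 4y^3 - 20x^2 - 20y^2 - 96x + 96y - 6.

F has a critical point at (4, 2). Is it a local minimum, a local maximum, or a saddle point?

local maximum

The mixed partial ∂²F/∂x∂y is 0, so the Hessian at any point is diag(F_xx, F_yy) = diag(8(-3x^2 + 12x - 5), 4(3y^2 - 6y - 10)).
At (4, 2): H = diag(-40, -40).
Both eigenvalues are negative, so H is negative definite: a local maximum.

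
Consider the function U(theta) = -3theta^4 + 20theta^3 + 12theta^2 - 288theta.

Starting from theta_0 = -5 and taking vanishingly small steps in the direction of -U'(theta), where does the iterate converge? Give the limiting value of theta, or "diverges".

diverges

U'(theta) = -12(theta - 4)(theta - 3)(theta + 2), so U'(-5) = 2592.
Gradient descent moves in the -U' direction, i.e. theta is decreasing.
There is no critical point below theta=-5, and U' keeps the same sign, so the iterate runs off to −∞.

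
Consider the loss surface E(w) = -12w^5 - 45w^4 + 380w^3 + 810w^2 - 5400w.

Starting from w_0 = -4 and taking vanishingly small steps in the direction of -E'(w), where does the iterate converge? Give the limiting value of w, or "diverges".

E'(w) = -60(w - 3)(w - 2)(w + 3)(w + 5), so E'(-4) = 2520.
Gradient descent moves in the -E' direction, i.e. w is decreasing.
The nearest critical point in that direction is w = -5, where E'' = 6720 > 0 (a local minimum). The iterate converges there.

-5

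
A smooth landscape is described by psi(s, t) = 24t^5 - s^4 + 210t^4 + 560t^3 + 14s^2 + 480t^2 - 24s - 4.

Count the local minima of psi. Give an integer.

2

psi separates as a function of s plus a function of t, so ∇psi=0 decouples.
∂psi/∂s = -4(s - 2)(s - 1)(s + 3) = 0 at s ∈ {-3, 1, 2}; ∂psi/∂t = 120t(t + 1)(t + 2)(t + 4) = 0 at t ∈ {-4, -2, -1, 0}.
The Hessian is diagonal: diag(psi_ss, psi_tt). Second derivatives: psi_ss(-3)=-80, psi_ss(1)=16, psi_ss(2)=-20; psi_tt(-4)=-2880, psi_tt(-2)=480, psi_tt(-1)=-360, psi_tt(0)=960.
Local minima occur where both diagonal entries positive: (1, -2), (1, 0). Count: 2.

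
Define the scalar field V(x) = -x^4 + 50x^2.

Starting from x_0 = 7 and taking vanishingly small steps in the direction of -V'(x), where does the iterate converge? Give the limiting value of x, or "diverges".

V'(x) = -4x(x - 5)(x + 5), so V'(7) = -672.
Gradient descent moves in the -V' direction, i.e. x is increasing.
There is no critical point above x=7, and V' keeps the same sign, so the iterate runs off to +∞.

diverges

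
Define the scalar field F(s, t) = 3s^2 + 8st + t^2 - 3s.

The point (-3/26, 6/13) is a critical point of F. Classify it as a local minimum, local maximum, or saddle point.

saddle point

The Hessian of F is constant: H = [[6, 8], [8, 2]].
det(H) = 6·2 − 8² = -52.
Since det(H) < 0, H is indefinite and the critical point is a saddle point.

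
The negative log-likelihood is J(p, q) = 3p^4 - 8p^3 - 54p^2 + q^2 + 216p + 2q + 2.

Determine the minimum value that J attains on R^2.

J(p,q) separates as A(p) + B(q) + 2, so its minimum is min A + min B + 2.
A'(p) = 12(p - 3)(p - 2)(p + 3) vanishes at p ∈ {-3, 2, 3}; B'(q) = 2q + 2 vanishes at q ∈ {-1}.
Local minima of A (where A''>0): A(-3)=-675, A(3)=189. Local minima of B: B(-1)=-1.
So the global minimum of J is A(-3) + B(-1) + 2 = -675 − 1 + 2 = -674, attained at (-3, -1).

-674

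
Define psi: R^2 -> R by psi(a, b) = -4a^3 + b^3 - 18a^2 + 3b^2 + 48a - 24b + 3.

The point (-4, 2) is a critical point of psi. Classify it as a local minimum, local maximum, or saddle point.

local minimum

The mixed partial ∂²psi/∂a∂b is 0, so the Hessian at any point is diag(psi_aa, psi_bb) = diag(-12(2a + 3), 6(b + 1)).
At (-4, 2): H = diag(60, 18).
Both eigenvalues are positive, so H is positive definite: a local minimum.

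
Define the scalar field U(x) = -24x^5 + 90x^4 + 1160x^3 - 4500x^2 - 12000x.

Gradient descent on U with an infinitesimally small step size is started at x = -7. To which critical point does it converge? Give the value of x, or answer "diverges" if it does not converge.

-5

U'(x) = -120(x - 5)(x - 4)(x + 1)(x + 5), so U'(-7) = -190080.
Gradient descent moves in the -U' direction, i.e. x is increasing.
The nearest critical point in that direction is x = -5, where U'' = 43200 > 0 (a local minimum). The iterate converges there.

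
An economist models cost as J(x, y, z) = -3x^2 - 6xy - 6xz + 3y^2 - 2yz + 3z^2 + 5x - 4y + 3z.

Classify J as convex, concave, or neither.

J is quadratic, so its Hessian is the constant matrix H = [[-6, -6, -6], [-6, 6, -2], [-6, -2, 6]].
Leading principal minors: -6, -72, -768.
Neither pattern holds ⇒ H is indefinite ⇒ neither convex nor concave.

neither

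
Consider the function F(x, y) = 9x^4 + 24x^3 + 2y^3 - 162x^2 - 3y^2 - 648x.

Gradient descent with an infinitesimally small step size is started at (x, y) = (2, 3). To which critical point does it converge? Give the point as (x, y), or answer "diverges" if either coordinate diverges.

(3, 1)

F is separable, so gradient descent decouples: x follows -∂F/∂x, y follows -∂F/∂y.
∂F/∂x = 36(x - 3)(x + 2)(x + 3); at x=2 this is -720, so x increases.
∂F/∂y = 6y(y - 1); at y=3 this is 36, so y decreases.
x converges to its nearest critical value 3 (a local min of the x-part); y converges to 1. The iterate converges to (3, 1).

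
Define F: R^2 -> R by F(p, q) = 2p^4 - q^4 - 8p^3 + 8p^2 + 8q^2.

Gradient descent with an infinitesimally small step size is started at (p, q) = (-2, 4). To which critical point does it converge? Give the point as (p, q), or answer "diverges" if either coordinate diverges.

F is separable, so gradient descent decouples: p follows -∂F/∂p, q follows -∂F/∂q.
∂F/∂p = 8p(p - 2)(p - 1); at p=-2 this is -192, so p increases.
∂F/∂q = -4q(q - 2)(q + 2); at q=4 this is -192, so q increases.
The q-coordinate has no critical point in that direction and runs off to infinity.

diverges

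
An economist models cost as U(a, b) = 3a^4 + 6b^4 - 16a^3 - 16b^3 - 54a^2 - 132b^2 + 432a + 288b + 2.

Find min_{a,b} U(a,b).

-2239

U(a,b) separates as P(a) + Q(b) + 2, so its minimum is min P + min Q + 2.
P'(a) = 12(a - 4)(a - 3)(a + 3) vanishes at a ∈ {-3, 3, 4}; Q'(b) = 24(b - 4)(b - 1)(b + 3) vanishes at b ∈ {-3, 1, 4}.
Local minima of P (where P''>0): P(-3)=-1107, P(4)=608. Local minima of Q: Q(-3)=-1134, Q(4)=-448.
So the global minimum of U is P(-3) + Q(-3) + 2 = -1107 − 1134 + 2 = -2239, attained at (-3, -3).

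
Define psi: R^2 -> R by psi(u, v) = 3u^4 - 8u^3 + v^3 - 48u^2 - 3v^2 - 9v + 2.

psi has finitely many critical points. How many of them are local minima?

psi separates as a function of u plus a function of v, so ∇psi=0 decouples.
∂psi/∂u = 12u(u - 4)(u + 2) = 0 at u ∈ {-2, 0, 4}; ∂psi/∂v = 3(v - 3)(v + 1) = 0 at v ∈ {-1, 3}.
The Hessian is diagonal: diag(psi_uu, psi_vv). Second derivatives: psi_uu(-2)=144, psi_uu(0)=-96, psi_uu(4)=288; psi_vv(-1)=-12, psi_vv(3)=12.
Local minima occur where both diagonal entries positive: (-2, 3), (4, 3). Count: 2.

2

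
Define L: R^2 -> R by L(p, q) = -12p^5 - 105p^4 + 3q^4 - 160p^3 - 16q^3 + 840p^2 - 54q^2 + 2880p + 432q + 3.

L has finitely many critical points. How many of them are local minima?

L separates as a function of p plus a function of q, so ∇L=0 decouples.
∂L/∂p = -60(p - 2)(p + 2)(p + 3)(p + 4) = 0 at p ∈ {-4, -3, -2, 2}; ∂L/∂q = 12(q - 4)(q - 3)(q + 3) = 0 at q ∈ {-3, 3, 4}.
The Hessian is diagonal: diag(L_pp, L_qq). Second derivatives: L_pp(-4)=720, L_pp(-3)=-300, L_pp(-2)=480, L_pp(2)=-7200; L_qq(-3)=504, L_qq(3)=-72, L_qq(4)=84.
Local minima occur where both diagonal entries positive: (-4, -3), (-4, 4), (-2, -3), (-2, 4). Count: 4.

4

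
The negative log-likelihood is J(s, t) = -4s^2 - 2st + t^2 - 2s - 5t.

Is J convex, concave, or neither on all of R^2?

neither

J is quadratic, so its Hessian is the constant matrix H = [[-8, -2], [-2, 2]].
det(H) = -20, tr(H) = -6.
det(H) < 0, so H is indefinite: neither convex nor concave.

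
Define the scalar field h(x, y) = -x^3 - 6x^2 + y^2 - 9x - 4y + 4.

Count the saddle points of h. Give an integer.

1

h separates as a function of x plus a function of y, so ∇h=0 decouples.
∂h/∂x = -3(x + 1)(x + 3) = 0 at x ∈ {-3, -1}; ∂h/∂y = 2(y - 2) = 0 at y ∈ {2}.
The Hessian is diagonal: diag(h_xx, h_yy). Second derivatives: h_xx(-3)=6, h_xx(-1)=-6; h_yy(2)=2.
Saddle points occur where the two diagonal entries have opposite signs: (-1, 2). Count: 1.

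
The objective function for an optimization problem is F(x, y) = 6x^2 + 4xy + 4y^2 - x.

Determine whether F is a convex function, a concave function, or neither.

F is quadratic, so its Hessian is the constant matrix H = [[12, 4], [4, 8]].
det(H) = 80, tr(H) = 20.
det(H) > 0 and tr(H) > 0, so H is positive definite everywhere: convex.

convex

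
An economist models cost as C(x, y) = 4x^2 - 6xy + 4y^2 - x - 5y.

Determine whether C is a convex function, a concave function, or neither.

convex

C is quadratic, so its Hessian is the constant matrix H = [[8, -6], [-6, 8]].
det(H) = 28, tr(H) = 16.
det(H) > 0 and tr(H) > 0, so H is positive definite everywhere: convex.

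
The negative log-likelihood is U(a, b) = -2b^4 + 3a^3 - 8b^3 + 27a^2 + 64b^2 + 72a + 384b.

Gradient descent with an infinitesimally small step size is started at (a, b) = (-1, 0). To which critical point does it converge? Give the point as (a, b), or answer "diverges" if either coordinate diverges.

(-2, -3)

U is separable, so gradient descent decouples: a follows -∂U/∂a, b follows -∂U/∂b.
∂U/∂a = 9(a + 2)(a + 4); at a=-1 this is 27, so a decreases.
∂U/∂b = -8(b - 4)(b + 3)(b + 4); at b=0 this is 384, so b decreases.
a converges to its nearest critical value -2 (a local min of the a-part); b converges to -3. The iterate converges to (-2, -3).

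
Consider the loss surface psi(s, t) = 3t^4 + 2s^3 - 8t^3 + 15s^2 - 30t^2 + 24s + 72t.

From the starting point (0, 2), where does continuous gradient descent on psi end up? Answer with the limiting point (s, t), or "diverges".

(-1, 3)

psi is separable, so gradient descent decouples: s follows -∂psi/∂s, t follows -∂psi/∂t.
∂psi/∂s = 6(s + 1)(s + 4); at s=0 this is 24, so s decreases.
∂psi/∂t = 12(t - 3)(t - 1)(t + 2); at t=2 this is -48, so t increases.
s converges to its nearest critical value -1 (a local min of the s-part); t converges to 3. The iterate converges to (-1, 3).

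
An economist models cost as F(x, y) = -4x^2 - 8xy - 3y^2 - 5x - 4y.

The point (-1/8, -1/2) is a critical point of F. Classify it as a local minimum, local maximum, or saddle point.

The Hessian of F is constant: H = [[-8, -8], [-8, -6]].
det(H) = (-8)·(-6) − (-8)² = -16.
Since det(H) < 0, H is indefinite and the critical point is a saddle point.

saddle point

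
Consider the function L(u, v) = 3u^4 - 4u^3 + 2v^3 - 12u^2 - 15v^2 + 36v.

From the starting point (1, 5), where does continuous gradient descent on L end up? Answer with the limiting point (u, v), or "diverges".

L is separable, so gradient descent decouples: u follows -∂L/∂u, v follows -∂L/∂v.
∂L/∂u = 12u(u - 2)(u + 1); at u=1 this is -24, so u increases.
∂L/∂v = 6(v - 3)(v - 2); at v=5 this is 36, so v decreases.
u converges to its nearest critical value 2 (a local min of the u-part); v converges to 3. The iterate converges to (2, 3).

(2, 3)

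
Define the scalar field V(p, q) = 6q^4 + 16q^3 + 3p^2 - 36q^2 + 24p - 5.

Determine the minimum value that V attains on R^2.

-323

V(p,q) separates as A(p) + B(q) − 5, so its minimum is min A + min B − 5.
A'(p) = 6p + 24 vanishes at p ∈ {-4}; B'(q) = 24q(q - 1)(q + 3) vanishes at q ∈ {-3, 0, 1}.
Local minima of A (where A''>0): A(-4)=-48. Local minima of B: B(-3)=-270, B(1)=-14.
So the global minimum of V is A(-4) + B(-3) − 5 = -48 − 270 − 5 = -323, attained at (-4, -3).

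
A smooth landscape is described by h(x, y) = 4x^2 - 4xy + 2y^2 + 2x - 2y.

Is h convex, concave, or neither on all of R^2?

convex

h is quadratic, so its Hessian is the constant matrix H = [[8, -4], [-4, 4]].
det(H) = 16, tr(H) = 12.
det(H) > 0 and tr(H) > 0, so H is positive definite everywhere: convex.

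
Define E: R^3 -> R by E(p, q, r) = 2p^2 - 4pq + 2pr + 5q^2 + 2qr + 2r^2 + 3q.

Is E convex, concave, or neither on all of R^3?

E is quadratic, so its Hessian is the constant matrix H = [[4, -4, 2], [-4, 10, 2], [2, 2, 4]].
Leading principal minors: 4, 24, 8.
All positive ⇒ H ≻ 0 ⇒ convex.

convex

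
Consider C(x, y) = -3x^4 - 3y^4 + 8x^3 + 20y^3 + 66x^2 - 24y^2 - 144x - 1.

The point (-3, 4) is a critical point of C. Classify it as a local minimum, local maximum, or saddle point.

The mixed partial ∂²C/∂x∂y is 0, so the Hessian at any point is diag(C_xx, C_yy) = diag(12(-3x^2 + 4x + 11), 12(-3y^2 + 10y - 4)).
At (-3, 4): H = diag(-336, -144).
Both eigenvalues are negative, so H is negative definite: a local maximum.

local maximum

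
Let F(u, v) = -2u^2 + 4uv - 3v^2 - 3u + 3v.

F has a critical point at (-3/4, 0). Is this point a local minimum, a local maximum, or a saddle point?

The Hessian of F is constant: H = [[-4, 4], [4, -6]].
det(H) = (-4)·(-6) − 4² = 8.
det(H) > 0 and tr(H) = -10 < 0, so H is negative definite and the point is a local maximum.

local maximum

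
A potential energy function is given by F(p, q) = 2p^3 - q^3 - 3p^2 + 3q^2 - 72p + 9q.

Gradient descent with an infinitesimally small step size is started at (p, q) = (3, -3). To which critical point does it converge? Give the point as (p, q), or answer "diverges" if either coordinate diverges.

(4, -1)

F is separable, so gradient descent decouples: p follows -∂F/∂p, q follows -∂F/∂q.
∂F/∂p = 6(p - 4)(p + 3); at p=3 this is -36, so p increases.
∂F/∂q = -3(q - 3)(q + 1); at q=-3 this is -36, so q increases.
p converges to its nearest critical value 4 (a local min of the p-part); q converges to -1. The iterate converges to (4, -1).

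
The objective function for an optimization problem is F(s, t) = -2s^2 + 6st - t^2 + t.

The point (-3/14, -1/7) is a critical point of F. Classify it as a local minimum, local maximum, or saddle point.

saddle point

The Hessian of F is constant: H = [[-4, 6], [6, -2]].
det(H) = (-4)·(-2) − 6² = -28.
Since det(H) < 0, H is indefinite and the critical point is a saddle point.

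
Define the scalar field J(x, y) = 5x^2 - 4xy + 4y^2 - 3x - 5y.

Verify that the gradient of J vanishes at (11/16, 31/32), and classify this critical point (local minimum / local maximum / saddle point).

local minimum

∇J = (10x - 4y - 3, -4x + 8y - 5); substituting (11/16, 31/32) gives ∇J = (0, 0), so (11/16, 31/32) is indeed a critical point.
The Hessian of J is constant: H = [[10, -4], [-4, 8]].
det(H) = 10·8 − (-4)² = 64.
det(H) > 0 and tr(H) = 18 > 0, so H is positive definite and the point is a local minimum.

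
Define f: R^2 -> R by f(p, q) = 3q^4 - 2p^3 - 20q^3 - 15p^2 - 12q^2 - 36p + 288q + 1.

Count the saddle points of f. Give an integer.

f separates as a function of p plus a function of q, so ∇f=0 decouples.
∂f/∂p = -6(p + 2)(p + 3) = 0 at p ∈ {-3, -2}; ∂f/∂q = 12(q - 4)(q - 3)(q + 2) = 0 at q ∈ {-2, 3, 4}.
The Hessian is diagonal: diag(f_pp, f_qq). Second derivatives: f_pp(-3)=6, f_pp(-2)=-6; f_qq(-2)=360, f_qq(3)=-60, f_qq(4)=72.
Saddle points occur where the two diagonal entries have opposite signs: (-3, 3), (-2, -2), (-2, 4). Count: 3.

3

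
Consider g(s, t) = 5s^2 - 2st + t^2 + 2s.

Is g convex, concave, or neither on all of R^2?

convex

g is quadratic, so its Hessian is the constant matrix H = [[10, -2], [-2, 2]].
det(H) = 16, tr(H) = 12.
det(H) > 0 and tr(H) > 0, so H is positive definite everywhere: convex.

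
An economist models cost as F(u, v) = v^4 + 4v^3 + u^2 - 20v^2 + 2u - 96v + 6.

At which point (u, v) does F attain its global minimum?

(-1, 3)

F(u,v) separates as P(u) + Q(v) + 6, so its minimum is min P + min Q + 6.
P'(u) = 2u + 2 vanishes at u ∈ {-1}; Q'(v) = 4(v - 3)(v + 2)(v + 4) vanishes at v ∈ {-4, -2, 3}.
Local minima of P (where P''>0): P(-1)=-1. Local minima of Q: Q(-4)=64, Q(3)=-279.
So the global minimum of F is P(-1) + Q(3) + 6 = -1 − 279 + 6 = -274, attained at (-1, 3).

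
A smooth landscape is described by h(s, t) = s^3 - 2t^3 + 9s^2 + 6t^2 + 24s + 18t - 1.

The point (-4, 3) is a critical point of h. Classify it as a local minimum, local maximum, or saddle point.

local maximum

The mixed partial ∂²h/∂s∂t is 0, so the Hessian at any point is diag(h_ss, h_tt) = diag(6(s + 3), 12(-t + 1)).
At (-4, 3): H = diag(-6, -24).
Both eigenvalues are negative, so H is negative definite: a local maximum.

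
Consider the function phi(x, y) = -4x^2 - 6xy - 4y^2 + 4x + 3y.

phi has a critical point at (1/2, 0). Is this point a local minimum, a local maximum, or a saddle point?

The Hessian of phi is constant: H = [[-8, -6], [-6, -8]].
det(H) = (-8)·(-8) − (-6)² = 28.
det(H) > 0 and tr(H) = -16 < 0, so H is negative definite and the point is a local maximum.

local maximum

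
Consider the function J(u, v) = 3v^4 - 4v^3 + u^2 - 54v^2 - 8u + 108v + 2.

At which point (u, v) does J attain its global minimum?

(4, -3)

J(u,v) separates as P(u) + Q(v) + 2, so its minimum is min P + min Q + 2.
P'(u) = 2u - 8 vanishes at u ∈ {4}; Q'(v) = 12(v - 3)(v - 1)(v + 3) vanishes at v ∈ {-3, 1, 3}.
Local minima of P (where P''>0): P(4)=-16. Local minima of Q: Q(-3)=-459, Q(3)=-27.
So the global minimum of J is P(4) + Q(-3) + 2 = -16 − 459 + 2 = -473, attained at (4, -3).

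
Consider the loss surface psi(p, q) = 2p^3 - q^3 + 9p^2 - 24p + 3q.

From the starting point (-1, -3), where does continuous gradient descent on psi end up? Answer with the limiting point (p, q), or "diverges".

psi is separable, so gradient descent decouples: p follows -∂psi/∂p, q follows -∂psi/∂q.
∂psi/∂p = 6(p - 1)(p + 4); at p=-1 this is -36, so p increases.
∂psi/∂q = -3(q - 1)(q + 1); at q=-3 this is -24, so q increases.
p converges to its nearest critical value 1 (a local min of the p-part); q converges to -1. The iterate converges to (1, -1).

(1, -1)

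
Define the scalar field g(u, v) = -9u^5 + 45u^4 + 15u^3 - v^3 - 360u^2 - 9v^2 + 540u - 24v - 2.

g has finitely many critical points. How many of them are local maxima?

g separates as a function of u plus a function of v, so ∇g=0 decouples.
∂g/∂u = -45(u - 3)(u - 2)(u - 1)(u + 2) = 0 at u ∈ {-2, 1, 2, 3}; ∂g/∂v = -3(v + 2)(v + 4) = 0 at v ∈ {-4, -2}.
The Hessian is diagonal: diag(g_uu, g_vv). Second derivatives: g_uu(-2)=2700, g_uu(1)=-270, g_uu(2)=180, g_uu(3)=-450; g_vv(-4)=6, g_vv(-2)=-6.
Local maxima occur where both diagonal entries negative: (1, -2), (3, -2). Count: 2.

2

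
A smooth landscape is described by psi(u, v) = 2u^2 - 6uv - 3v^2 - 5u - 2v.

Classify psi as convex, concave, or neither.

neither

psi is quadratic, so its Hessian is the constant matrix H = [[4, -6], [-6, -6]].
det(H) = -60, tr(H) = -2.
det(H) < 0, so H is indefinite: neither convex nor concave.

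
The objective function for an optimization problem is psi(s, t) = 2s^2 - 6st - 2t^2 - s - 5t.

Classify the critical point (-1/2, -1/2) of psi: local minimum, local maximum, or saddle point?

saddle point

The Hessian of psi is constant: H = [[4, -6], [-6, -4]].
det(H) = 4·(-4) − (-6)² = -52.
Since det(H) < 0, H is indefinite and the critical point is a saddle point.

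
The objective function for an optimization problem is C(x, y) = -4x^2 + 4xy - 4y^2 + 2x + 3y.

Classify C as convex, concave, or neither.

concave

C is quadratic, so its Hessian is the constant matrix H = [[-8, 4], [4, -8]].
det(H) = 48, tr(H) = -16.
det(H) > 0 and tr(H) < 0, so H is negative definite everywhere: concave.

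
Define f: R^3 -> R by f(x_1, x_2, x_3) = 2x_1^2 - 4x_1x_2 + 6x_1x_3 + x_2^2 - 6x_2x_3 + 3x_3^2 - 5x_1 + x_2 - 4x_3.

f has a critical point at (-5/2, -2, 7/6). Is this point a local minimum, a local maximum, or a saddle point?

saddle point

The Hessian is constant: H = [[4, -4, 6], [-4, 2, -6], [6, -6, 6]].
Leading principal minors: Δ₁ = 4, Δ₂ = -8, Δ₃ = 24.
The minors fit neither the all-positive nor the alternating-sign pattern, so H is indefinite: a saddle point.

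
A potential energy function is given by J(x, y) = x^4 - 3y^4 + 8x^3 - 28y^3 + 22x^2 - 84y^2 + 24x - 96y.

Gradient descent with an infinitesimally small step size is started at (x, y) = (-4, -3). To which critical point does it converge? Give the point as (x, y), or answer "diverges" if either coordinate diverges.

J is separable, so gradient descent decouples: x follows -∂J/∂x, y follows -∂J/∂y.
∂J/∂x = 4(x + 1)(x + 2)(x + 3); at x=-4 this is -24, so x increases.
∂J/∂y = -12(y + 1)(y + 2)(y + 4); at y=-3 this is -24, so y increases.
x converges to its nearest critical value -3 (a local min of the x-part); y converges to -2. The iterate converges to (-3, -2).

(-3, -2)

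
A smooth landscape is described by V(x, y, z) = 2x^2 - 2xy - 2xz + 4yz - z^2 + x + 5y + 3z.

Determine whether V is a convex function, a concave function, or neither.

neither

V is quadratic, so its Hessian is the constant matrix H = [[4, -2, -2], [-2, 0, 4], [-2, 4, -2]].
Leading principal minors: 4, -4, -24.
Neither pattern holds ⇒ H is indefinite ⇒ neither convex nor concave.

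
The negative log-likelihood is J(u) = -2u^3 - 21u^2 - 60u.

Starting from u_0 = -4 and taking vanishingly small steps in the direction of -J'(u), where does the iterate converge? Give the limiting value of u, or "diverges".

-5

J'(u) = -6(u + 2)(u + 5), so J'(-4) = 12.
Gradient descent moves in the -J' direction, i.e. u is decreasing.
The nearest critical point in that direction is u = -5, where J'' = 18 > 0 (a local minimum). The iterate converges there.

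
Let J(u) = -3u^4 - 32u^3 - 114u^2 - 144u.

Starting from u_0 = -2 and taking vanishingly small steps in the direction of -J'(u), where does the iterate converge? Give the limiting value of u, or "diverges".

-3

J'(u) = -12(u + 1)(u + 3)(u + 4), so J'(-2) = 24.
Gradient descent moves in the -J' direction, i.e. u is decreasing.
The nearest critical point in that direction is u = -3, where J'' = 24 > 0 (a local minimum). The iterate converges there.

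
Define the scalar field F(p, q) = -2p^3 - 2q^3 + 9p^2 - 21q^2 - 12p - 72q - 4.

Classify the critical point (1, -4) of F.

local minimum

The mixed partial ∂²F/∂p∂q is 0, so the Hessian at any point is diag(F_pp, F_qq) = diag(6(-2p + 3), -6(2q + 7)).
At (1, -4): H = diag(6, 6).
Both eigenvalues are positive, so H is positive definite: a local minimum.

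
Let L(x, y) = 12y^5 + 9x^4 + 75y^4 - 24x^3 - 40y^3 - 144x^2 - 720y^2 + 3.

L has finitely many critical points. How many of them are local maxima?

L separates as a function of x plus a function of y, so ∇L=0 decouples.
∂L/∂x = 36x(x - 4)(x + 2) = 0 at x ∈ {-2, 0, 4}; ∂L/∂y = 60y(y - 2)(y + 3)(y + 4) = 0 at y ∈ {-4, -3, 0, 2}.
The Hessian is diagonal: diag(L_xx, L_yy). Second derivatives: L_xx(-2)=432, L_xx(0)=-288, L_xx(4)=864; L_yy(-4)=-1440, L_yy(-3)=900, L_yy(0)=-1440, L_yy(2)=3600.
Local maxima occur where both diagonal entries negative: (0, -4), (0, 0). Count: 2.

2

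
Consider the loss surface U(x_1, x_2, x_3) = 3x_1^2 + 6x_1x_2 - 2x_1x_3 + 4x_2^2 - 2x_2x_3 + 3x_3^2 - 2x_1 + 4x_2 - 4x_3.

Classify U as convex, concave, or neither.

U is quadratic, so its Hessian is the constant matrix H = [[6, 6, -2], [6, 8, -2], [-2, -2, 6]].
Leading principal minors: 6, 12, 64.
All positive ⇒ H ≻ 0 ⇒ convex.

convex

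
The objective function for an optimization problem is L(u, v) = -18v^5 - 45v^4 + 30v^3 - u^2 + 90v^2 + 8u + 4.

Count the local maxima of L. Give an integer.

2

L separates as a function of u plus a function of v, so ∇L=0 decouples.
∂L/∂u = -2(u - 4) = 0 at u ∈ {4}; ∂L/∂v = -90v(v - 1)(v + 1)(v + 2) = 0 at v ∈ {-2, -1, 0, 1}.
The Hessian is diagonal: diag(L_uu, L_vv). Second derivatives: L_uu(4)=-2; L_vv(-2)=540, L_vv(-1)=-180, L_vv(0)=180, L_vv(1)=-540.
Local maxima occur where both diagonal entries negative: (4, -1), (4, 1). Count: 2.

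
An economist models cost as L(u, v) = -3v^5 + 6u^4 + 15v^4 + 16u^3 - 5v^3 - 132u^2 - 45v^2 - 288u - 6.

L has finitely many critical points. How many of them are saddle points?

6

L separates as a function of u plus a function of v, so ∇L=0 decouples.
∂L/∂u = 24(u - 3)(u + 1)(u + 4) = 0 at u ∈ {-4, -1, 3}; ∂L/∂v = -15v(v - 3)(v - 2)(v + 1) = 0 at v ∈ {-1, 0, 2, 3}.
The Hessian is diagonal: diag(L_uu, L_vv). Second derivatives: L_uu(-4)=504, L_uu(-1)=-288, L_uu(3)=672; L_vv(-1)=180, L_vv(0)=-90, L_vv(2)=90, L_vv(3)=-180.
Saddle points occur where the two diagonal entries have opposite signs: (-4, 0), (-4, 3), (-1, -1), (-1, 2), (3, 0), (3, 3). Count: 6.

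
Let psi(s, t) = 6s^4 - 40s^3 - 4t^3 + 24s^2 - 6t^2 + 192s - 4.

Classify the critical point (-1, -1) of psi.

The mixed partial ∂²psi/∂s∂t is 0, so the Hessian at any point is diag(psi_ss, psi_tt) = diag(24(3s^2 - 10s + 2), -12(2t + 1)).
At (-1, -1): H = diag(360, 12).
Both eigenvalues are positive, so H is positive definite: a local minimum.

local minimum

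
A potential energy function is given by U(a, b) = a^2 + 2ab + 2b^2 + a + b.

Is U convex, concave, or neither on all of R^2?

convex

U is quadratic, so its Hessian is the constant matrix H = [[2, 2], [2, 4]].
det(H) = 4, tr(H) = 6.
det(H) > 0 and tr(H) > 0, so H is positive definite everywhere: convex.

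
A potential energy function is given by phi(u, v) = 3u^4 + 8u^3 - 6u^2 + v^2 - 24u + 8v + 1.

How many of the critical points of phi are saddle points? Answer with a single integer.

phi separates as a function of u plus a function of v, so ∇phi=0 decouples.
∂phi/∂u = 12(u - 1)(u + 1)(u + 2) = 0 at u ∈ {-2, -1, 1}; ∂phi/∂v = 2(v + 4) = 0 at v ∈ {-4}.
The Hessian is diagonal: diag(phi_uu, phi_vv). Second derivatives: phi_uu(-2)=36, phi_uu(-1)=-24, phi_uu(1)=72; phi_vv(-4)=2.
Saddle points occur where the two diagonal entries have opposite signs: (-1, -4). Count: 1.

1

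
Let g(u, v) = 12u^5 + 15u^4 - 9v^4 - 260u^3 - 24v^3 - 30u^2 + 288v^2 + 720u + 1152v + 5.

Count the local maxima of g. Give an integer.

4

g separates as a function of u plus a function of v, so ∇g=0 decouples.
∂g/∂u = 60(u - 3)(u - 1)(u + 1)(u + 4) = 0 at u ∈ {-4, -1, 1, 3}; ∂g/∂v = -36(v - 4)(v + 2)(v + 4) = 0 at v ∈ {-4, -2, 4}.
The Hessian is diagonal: diag(g_uu, g_vv). Second derivatives: g_uu(-4)=-6300, g_uu(-1)=1440, g_uu(1)=-1200, g_uu(3)=3360; g_vv(-4)=-576, g_vv(-2)=432, g_vv(4)=-1728.
Local maxima occur where both diagonal entries negative: (-4, -4), (-4, 4), (1, -4), (1, 4). Count: 4.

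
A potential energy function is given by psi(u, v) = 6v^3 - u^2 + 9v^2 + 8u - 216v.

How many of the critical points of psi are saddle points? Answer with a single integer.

1

psi separates as a function of u plus a function of v, so ∇psi=0 decouples.
∂psi/∂u = -2(u - 4) = 0 at u ∈ {4}; ∂psi/∂v = 18(v - 3)(v + 4) = 0 at v ∈ {-4, 3}.
The Hessian is diagonal: diag(psi_uu, psi_vv). Second derivatives: psi_uu(4)=-2; psi_vv(-4)=-126, psi_vv(3)=126.
Saddle points occur where the two diagonal entries have opposite signs: (4, 3). Count: 1.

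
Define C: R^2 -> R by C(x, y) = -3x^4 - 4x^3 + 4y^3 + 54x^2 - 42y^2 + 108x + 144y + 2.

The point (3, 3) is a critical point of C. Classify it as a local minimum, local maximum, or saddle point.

local maximum

The mixed partial ∂²C/∂x∂y is 0, so the Hessian at any point is diag(C_xx, C_yy) = diag(12(-3x^2 - 2x + 9), 12(2y - 7)).
At (3, 3): H = diag(-288, -12).
Both eigenvalues are negative, so H is negative definite: a local maximum.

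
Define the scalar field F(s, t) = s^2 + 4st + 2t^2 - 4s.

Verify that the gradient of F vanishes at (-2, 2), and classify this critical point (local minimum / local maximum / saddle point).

∇F = (2s + 4t - 4, 4s + 4t); substituting (-2, 2) gives ∇F = (0, 0), so (-2, 2) is indeed a critical point.
The Hessian of F is constant: H = [[2, 4], [4, 4]].
det(H) = 2·4 − 4² = -8.
Since det(H) < 0, H is indefinite and the critical point is a saddle point.

saddle point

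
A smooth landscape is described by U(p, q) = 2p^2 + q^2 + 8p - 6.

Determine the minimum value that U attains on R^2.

-14

U(p,q) separates as A(p) + B(q) − 6, so its minimum is min A + min B − 6.
A'(p) = 4p + 8 vanishes at p ∈ {-2}; B'(q) = 2q vanishes at q ∈ {0}.
Local minima of A (where A''>0): A(-2)=-8. Local minima of B: B(0)=0.
So the global minimum of U is A(-2) + B(0) − 6 = -8 + 0 − 6 = -14, attained at (-2, 0).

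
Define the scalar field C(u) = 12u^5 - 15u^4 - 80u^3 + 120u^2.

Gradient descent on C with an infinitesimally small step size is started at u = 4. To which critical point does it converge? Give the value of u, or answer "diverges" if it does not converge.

2

C'(u) = 60u(u - 2)(u - 1)(u + 2), so C'(4) = 8640.
Gradient descent moves in the -C' direction, i.e. u is decreasing.
The nearest critical point in that direction is u = 2, where C'' = 480 > 0 (a local minimum). The iterate converges there.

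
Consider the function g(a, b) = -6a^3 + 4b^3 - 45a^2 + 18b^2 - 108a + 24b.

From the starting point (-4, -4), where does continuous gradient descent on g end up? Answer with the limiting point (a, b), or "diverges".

g is separable, so gradient descent decouples: a follows -∂g/∂a, b follows -∂g/∂b.
∂g/∂a = -18(a + 2)(a + 3); at a=-4 this is -36, so a increases.
∂g/∂b = 12(b + 1)(b + 2); at b=-4 this is 72, so b decreases.
The b-coordinate has no critical point in that direction and runs off to infinity.

diverges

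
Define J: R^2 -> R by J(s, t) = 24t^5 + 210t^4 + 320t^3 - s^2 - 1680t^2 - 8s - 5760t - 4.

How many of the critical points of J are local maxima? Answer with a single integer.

2

J separates as a function of s plus a function of t, so ∇J=0 decouples.
∂J/∂s = -2(s + 4) = 0 at s ∈ {-4}; ∂J/∂t = 120(t - 2)(t + 2)(t + 3)(t + 4) = 0 at t ∈ {-4, -3, -2, 2}.
The Hessian is diagonal: diag(J_ss, J_tt). Second derivatives: J_ss(-4)=-2; J_tt(-4)=-1440, J_tt(-3)=600, J_tt(-2)=-960, J_tt(2)=14400.
Local maxima occur where both diagonal entries negative: (-4, -4), (-4, -2). Count: 2.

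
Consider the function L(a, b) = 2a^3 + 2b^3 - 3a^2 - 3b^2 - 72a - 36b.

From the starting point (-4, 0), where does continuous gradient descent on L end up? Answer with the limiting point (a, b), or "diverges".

diverges

L is separable, so gradient descent decouples: a follows -∂L/∂a, b follows -∂L/∂b.
∂L/∂a = 6(a - 4)(a + 3); at a=-4 this is 48, so a decreases.
∂L/∂b = 6(b - 3)(b + 2); at b=0 this is -36, so b increases.
The a-coordinate has no critical point in that direction and runs off to infinity.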